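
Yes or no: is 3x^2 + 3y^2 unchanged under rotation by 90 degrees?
Yes

Applying rotation by 90 degrees: x' = x*cos(90 degrees) - y*sin(90 degrees) = -y, y' = x*sin(90 degrees) + y*cos(90 degrees) = x

Substituting into 3x^2 + 3y^2:
3(-y)^2 + 3(x)^2
= 3x^2 + 3y^2

This equals the original expression 3x^2 + 3y^2, so it IS invariant.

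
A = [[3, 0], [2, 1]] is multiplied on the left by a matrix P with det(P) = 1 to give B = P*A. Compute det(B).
3

By the multiplicative property of determinants, det(B) = det(P*A) = det(P) * det(A) = det(A),
so the determinant is invariant under multiplication by any determinant-1 matrix; we just need det(A).

det(A) = (3)(1) - (0)(2) = 3 - 0 = 3

Therefore det(B) = 1 * 3 = 3.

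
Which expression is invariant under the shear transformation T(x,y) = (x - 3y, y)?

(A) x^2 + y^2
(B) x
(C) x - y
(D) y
D

Under the shear T(x,y) = (x - 3y, y):
Substitute the transformed coordinates into each option and compare with the original:
(A) x^2 + y^2  ->  (x - 3y)^2 + (y)^2 = x^2 - 6xy + 10y^2   [differs from x^2 + y^2: not invariant]
(B) x  ->  (x - 3y) = x - 3y   [differs from x: not invariant]
(C) x - y  ->  (x - 3y) - (y) = x - 4y   [differs from x - y: not invariant]
(D) y  ->  (y) = y   [equals y: invariant]

Only option (D), y, is unchanged by the transformation.
A horizontal shear moves points parallel to the x-axis, so the y-coordinate (and any function of y alone) is unchanged.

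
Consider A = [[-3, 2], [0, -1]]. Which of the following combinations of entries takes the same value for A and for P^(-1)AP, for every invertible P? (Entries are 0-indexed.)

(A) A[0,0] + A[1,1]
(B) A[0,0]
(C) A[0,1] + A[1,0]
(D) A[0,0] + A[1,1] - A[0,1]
A

A[0,0] + A[1,1] is the trace of A. By the cyclic property of the trace, tr(P^(-1)AP) = tr(APP^(-1)) = tr(A), so it is the same for every matrix similar to A.

The other combinations are not similarity invariants. For example, take P = [[1, 1], [1, 2]] (det P = 1), so P^(-1) = [[2, -1], [-1, 1]] and
B = P^(-1)AP = [[-1, 4], [0, -3]].
Evaluating each option on A and on B:
(A) A[0,0] + A[1,1]: -4 for A, -4 for B -> unchanged
(B) A[0,0]: -3 for A, -1 for B -> changes
(C) A[0,1] + A[1,0]: 2 for A, 4 for B -> changes
(D) A[0,0] + A[1,1] - A[0,1]: -6 for A, -8 for B -> changes

Only (A) A[0,0] + A[1,1] = -4 survives (and it does so for every P, not just this one), so it is the invariant.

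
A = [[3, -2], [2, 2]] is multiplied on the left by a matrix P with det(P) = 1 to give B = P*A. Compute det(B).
10

By the multiplicative property of determinants, det(B) = det(P*A) = det(P) * det(A) = det(A),
so the determinant is invariant under multiplication by any determinant-1 matrix; we just need det(A).

det(A) = (3)(2) - (-2)(2) = 6 - (-4) = 10

Therefore det(B) = 1 * 10 = 10.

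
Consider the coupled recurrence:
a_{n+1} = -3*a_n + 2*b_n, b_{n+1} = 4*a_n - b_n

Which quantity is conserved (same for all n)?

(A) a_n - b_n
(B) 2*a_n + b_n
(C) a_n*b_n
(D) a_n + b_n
D

Replace a_n by a_{n+1} = -3*a_n + 2*b_n and b_n by b_{n+1} = 4*a_n - b_n in each option and simplify:
(A) a_n - b_n  ->  (-3*a_n + 2*b_n) - (4*a_n - b_n) = -7*a_n + 3*b_n   [not conserved]
(B) 2*a_n + b_n  ->  2*(-3*a_n + 2*b_n) + (4*a_n - b_n) = -2*a_n + 3*b_n   [not conserved]
(C) a_n*b_n  ->  (-3*a_n + 2*b_n)*(4*a_n - b_n) = -12*a_n^2 + 11*a_n*b_n - 2*b_n^2   [not conserved]
(D) a_n + b_n  ->  (-3*a_n + 2*b_n) + (4*a_n - b_n) = a_n + b_n   [conserved]

Only (D) a_n + b_n returns to itself after one step, so it is the conserved quantity.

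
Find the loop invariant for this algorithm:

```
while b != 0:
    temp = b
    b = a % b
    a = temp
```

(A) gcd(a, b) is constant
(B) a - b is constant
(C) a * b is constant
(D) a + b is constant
A

A loop invariant must hold before the first iteration and be re-established by every execution of the body.

(A) gcd(a, b) is constant: One iteration replaces (a, b) by (b, a mod b). Since a mod b = a - q*b for an integer q, any common divisor of a and b divides b and a mod b, and conversely; hence gcd(b, a mod b) = gcd(a, b). For instance (34, 8) -> (8, 2) keeps gcd = 2. At exit b = 0 and a = gcd of the original inputs.

The other options fail:
(B) a - b is constant: e.g. (a, b) = (34, 8) -> (8, 2): the difference goes from 26 to 6.
(C) a * b is constant: e.g. (a, b) = (34, 8) -> (8, 2): the product goes from 272 to 16.
(D) a + b is constant: e.g. (a, b) = (34, 8) -> (8, 2): the sum goes from 42 to 10.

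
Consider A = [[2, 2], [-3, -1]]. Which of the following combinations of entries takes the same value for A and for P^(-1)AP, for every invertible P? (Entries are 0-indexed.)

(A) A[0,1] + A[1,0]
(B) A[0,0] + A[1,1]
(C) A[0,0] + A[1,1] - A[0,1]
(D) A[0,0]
B

A[0,0] + A[1,1] is the trace of A. By the cyclic property of the trace, tr(P^(-1)AP) = tr(APP^(-1)) = tr(A), so it is the same for every matrix similar to A.

The other combinations are not similarity invariants. For example, take P = [[1, 2], [0, 1]] (det P = 1), so P^(-1) = [[1, -2], [0, 1]] and
B = P^(-1)AP = [[8, 20], [-3, -7]].
Evaluating each option on A and on B:
(A) A[0,1] + A[1,0]: -1 for A, 17 for B -> changes
(B) A[0,0] + A[1,1]: 1 for A, 1 for B -> unchanged
(C) A[0,0] + A[1,1] - A[0,1]: -1 for A, -19 for B -> changes
(D) A[0,0]: 2 for A, 8 for B -> changes

Only (B) A[0,0] + A[1,1] = 1 survives (and it does so for every P, not just this one), so it is the invariant.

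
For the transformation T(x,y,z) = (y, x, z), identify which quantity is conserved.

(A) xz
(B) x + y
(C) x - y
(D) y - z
B

Apply T(x,y,z) = (y, x, z) to each option, i.e. replace (x, y, z) by the transformed coordinates.
Substitute the transformed coordinates into each option and compare with the original:
(A) xz  ->  (y)(z) = yz   [differs from xz: not invariant]
(B) x + y  ->  (y) + (x) = x + y   [equals x + y: invariant]
(C) x - y  ->  (y) - (x) = -x + y   [differs from x - y: not invariant]
(D) y - z  ->  (x) - (z) = x - z   [differs from y - z: not invariant]

Only option (B), x + y, is unchanged by the transformation.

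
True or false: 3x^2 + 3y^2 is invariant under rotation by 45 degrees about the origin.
True

Applying rotation by 45 degrees: x' = x*cos(45 degrees) - y*sin(45 degrees) = sqrt(2)x/2 - sqrt(2)y/2, y' = x*sin(45 degrees) + y*cos(45 degrees) = sqrt(2)x/2 + sqrt(2)y/2

Substituting into 3x^2 + 3y^2:
3(sqrt(2)x/2 - sqrt(2)y/2)^2 + 3(sqrt(2)x/2 + sqrt(2)y/2)^2
= 3x^2 + 3y^2

This equals the original expression 3x^2 + 3y^2, so it IS invariant.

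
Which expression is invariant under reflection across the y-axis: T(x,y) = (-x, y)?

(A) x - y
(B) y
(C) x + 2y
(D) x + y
B

The map is reflection across the y-axis: T(x,y) = (-x, y).
Substitute the transformed coordinates into each option and compare with the original:
(A) x - y  ->  (-x) - (y) = -x - y   [differs from x - y: not invariant]
(B) y  ->  (y) = y   [equals y: invariant]
(C) x + 2y  ->  (-x) + 2(y) = -x + 2y   [differs from x + 2y: not invariant]
(D) x + y  ->  (-x) + (y) = -x + y   [differs from x + y: not invariant]

Only option (B), y, is unchanged by the transformation.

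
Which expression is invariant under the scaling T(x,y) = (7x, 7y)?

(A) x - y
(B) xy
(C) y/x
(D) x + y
C

Under the uniform scaling T(x,y) = (7x, 7y):
Substitute the transformed coordinates into each option and compare with the original:
(A) x - y  ->  (7x) - (7y) = 7x - 7y   [differs from x - y: not invariant]
(B) xy  ->  (7x)(7y) = 49xy   [differs from xy: not invariant]
(C) y/x  ->  (7y)/(7x) = y/x   [equals y/x: invariant]
(D) x + y  ->  (7x) + (7y) = 7x + 7y   [differs from x + y: not invariant]

Only option (C), y/x, is unchanged by the transformation.
The common factor 7 cancels in a ratio of coordinates, while sums, products and sums of squares pick up factors of 7 or 49.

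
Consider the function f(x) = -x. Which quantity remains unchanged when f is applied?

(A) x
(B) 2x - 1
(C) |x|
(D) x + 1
C

For f(x) = -x:
Applying f replaces x by -x. Since |-x| = |x|, the absolute value is unchanged by f, whereas x -> -x, 2x - 1 -> -2x - 1 and x + 1 -> -x + 1 all change.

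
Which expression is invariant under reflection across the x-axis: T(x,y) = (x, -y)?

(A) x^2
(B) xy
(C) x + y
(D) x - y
A

The map is reflection across the x-axis: T(x,y) = (x, -y).
Substitute the transformed coordinates into each option and compare with the original:
(A) x^2  ->  (x)^2 = x^2   [equals x^2: invariant]
(B) xy  ->  (x)(-y) = -xy   [differs from xy: not invariant]
(C) x + y  ->  (x) + (-y) = x - y   [differs from x + y: not invariant]
(D) x - y  ->  (x) - (-y) = x + y   [differs from x - y: not invariant]

Only option (A), x^2, is unchanged by the transformation.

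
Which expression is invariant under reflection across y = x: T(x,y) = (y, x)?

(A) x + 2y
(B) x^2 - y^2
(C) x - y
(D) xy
D

The map is reflection across y = x: T(x,y) = (y, x).
Substitute the transformed coordinates into each option and compare with the original:
(A) x + 2y  ->  (y) + 2(x) = 2x + y   [differs from x + 2y: not invariant]
(B) x^2 - y^2  ->  (y)^2 - (x)^2 = -x^2 + y^2   [differs from x^2 - y^2: not invariant]
(C) x - y  ->  (y) - (x) = -x + y   [differs from x - y: not invariant]
(D) xy  ->  (y)(x) = xy   [equals xy: invariant]

Only option (D), xy, is unchanged by the transformation.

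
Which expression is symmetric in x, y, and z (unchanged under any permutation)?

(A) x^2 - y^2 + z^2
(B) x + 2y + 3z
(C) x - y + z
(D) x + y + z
D

A symmetric expression is unchanged when the variables are permuted; here the transformation to test is the swap (x, y) -> (y, x).
A symmetric expression must survive every permutation; the single swap x <-> y already eliminates the distractors, and the keyed expression is also unchanged by x <-> z and y <-> z (each variable enters it in exactly the same way).
Substitute the transformed coordinates into each option and compare with the original:
(A) x^2 - y^2 + z^2  ->  (y)^2 - (x)^2 + z^2 = -x^2 + y^2 + z^2   [differs from x^2 - y^2 + z^2: not invariant]
(B) x + 2y + 3z  ->  (y) + 2(x) + 3z = 2x + y + 3z   [differs from x + 2y + 3z: not invariant]
(C) x - y + z  ->  (y) - (x) + z = -x + y + z   [differs from x - y + z: not invariant]
(D) x + y + z  ->  (y) + (x) + z = x + y + z   [equals x + y + z: invariant]

Only option (D), x + y + z, is unchanged by the transformation.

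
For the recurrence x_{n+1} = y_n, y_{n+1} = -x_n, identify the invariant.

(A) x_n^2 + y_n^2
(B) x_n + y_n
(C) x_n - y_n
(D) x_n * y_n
A

For the recurrence x_{n+1} = y_n, y_{n+1} = -x_n:

x_{n+1}^2 + y_{n+1}^2 = y_n^2 + (-x_n)^2 = x_n^2 + y_n^2
The sum of squares is conserved (like energy in a harmonic oscillator).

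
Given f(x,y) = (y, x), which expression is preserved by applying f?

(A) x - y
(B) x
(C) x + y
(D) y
C

For f(x,y) = (y, x):
After applying f: x' = y, y' = x. So x' + y' = y + x = x + y.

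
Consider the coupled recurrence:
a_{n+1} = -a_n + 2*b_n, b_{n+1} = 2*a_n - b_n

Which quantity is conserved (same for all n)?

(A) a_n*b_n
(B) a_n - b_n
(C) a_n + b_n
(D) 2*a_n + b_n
C

Replace a_n by a_{n+1} = -a_n + 2*b_n and b_n by b_{n+1} = 2*a_n - b_n in each option and simplify:
(A) a_n*b_n  ->  (-a_n + 2*b_n)*(2*a_n - b_n) = -2*a_n^2 + 5*a_n*b_n - 2*b_n^2   [not conserved]
(B) a_n - b_n  ->  (-a_n + 2*b_n) - (2*a_n - b_n) = -3*a_n + 3*b_n   [not conserved]
(C) a_n + b_n  ->  (-a_n + 2*b_n) + (2*a_n - b_n) = a_n + b_n   [conserved]
(D) 2*a_n + b_n  ->  2*(-a_n + 2*b_n) + (2*a_n - b_n) = 3*b_n   [not conserved]

Only (C) a_n + b_n returns to itself after one step, so it is the conserved quantity.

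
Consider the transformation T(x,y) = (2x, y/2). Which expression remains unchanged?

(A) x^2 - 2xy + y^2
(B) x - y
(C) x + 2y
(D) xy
D

An expression E(x,y) is invariant under T if E(T(x,y)) = E(x,y). Here T(x,y) = (2x, y/2).
Substitute the transformed coordinates into each option and compare with the original:
(A) x^2 - 2xy + y^2  ->  (2x)^2 - 2(2x)(y/2) + (y/2)^2 = 4x^2 - 2xy + y^2/4   [differs from x^2 - 2xy + y^2: not invariant]
(B) x - y  ->  (2x) - (y/2) = 2x - y/2   [differs from x - y: not invariant]
(C) x + 2y  ->  (2x) + 2(y/2) = 2x + y   [differs from x + 2y: not invariant]
(D) xy  ->  (2x)(y/2) = xy   [equals xy: invariant]

Only option (D), xy, is unchanged by the transformation.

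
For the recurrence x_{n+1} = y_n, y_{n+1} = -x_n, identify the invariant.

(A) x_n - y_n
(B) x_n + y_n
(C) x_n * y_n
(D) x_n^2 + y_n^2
D

For the recurrence x_{n+1} = y_n, y_{n+1} = -x_n:

x_{n+1}^2 + y_{n+1}^2 = y_n^2 + (-x_n)^2 = x_n^2 + y_n^2
The sum of squares is conserved (like energy in a harmonic oscillator).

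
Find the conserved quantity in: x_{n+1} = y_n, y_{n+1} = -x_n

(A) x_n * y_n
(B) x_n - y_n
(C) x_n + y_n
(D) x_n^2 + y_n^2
D

For the recurrence x_{n+1} = y_n, y_{n+1} = -x_n:

x_{n+1}^2 + y_{n+1}^2 = y_n^2 + (-x_n)^2 = x_n^2 + y_n^2
The sum of squares is conserved (like energy in a harmonic oscillator).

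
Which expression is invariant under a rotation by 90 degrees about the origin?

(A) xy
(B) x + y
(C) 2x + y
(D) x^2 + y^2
D

A rotation by 90 degrees sends (x, y) to (-y, x).
Substitute the transformed coordinates into each option and compare with the original:
(A) xy  ->  (-y)(x) = -xy   [differs from xy: not invariant]
(B) x + y  ->  (-y) + (x) = x - y   [differs from x + y: not invariant]
(C) 2x + y  ->  2(-y) + (x) = x - 2y   [differs from 2x + y: not invariant]
(D) x^2 + y^2  ->  (-y)^2 + (x)^2 = x^2 + y^2   [equals x^2 + y^2: invariant]

Only option (D), x^2 + y^2, is unchanged by the transformation.
Geometrically, x^2 + y^2 is the squared distance from the origin, which every rotation about the origin preserves.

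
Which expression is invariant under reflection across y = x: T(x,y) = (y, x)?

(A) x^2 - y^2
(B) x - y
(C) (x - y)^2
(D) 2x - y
C

The map is reflection across y = x: T(x,y) = (y, x).
Substitute the transformed coordinates into each option and compare with the original:
(A) x^2 - y^2  ->  (y)^2 - (x)^2 = -x^2 + y^2   [differs from x^2 - y^2: not invariant]
(B) x - y  ->  (y) - (x) = -x + y   [differs from x - y: not invariant]
(C) (x - y)^2  ->  ((y) - (x))^2 = x^2 - 2xy + y^2   [equals (x - y)^2: invariant]
(D) 2x - y  ->  2(y) - (x) = -x + 2y   [differs from 2x - y: not invariant]

Only option (C), (x - y)^2, is unchanged by the transformation.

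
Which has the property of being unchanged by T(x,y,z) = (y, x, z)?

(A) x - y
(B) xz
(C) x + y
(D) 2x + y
C

Apply T(x,y,z) = (y, x, z) to each option, i.e. replace (x, y, z) by the transformed coordinates.
Substitute the transformed coordinates into each option and compare with the original:
(A) x - y  ->  (y) - (x) = -x + y   [differs from x - y: not invariant]
(B) xz  ->  (y)(z) = yz   [differs from xz: not invariant]
(C) x + y  ->  (y) + (x) = x + y   [equals x + y: invariant]
(D) 2x + y  ->  2(y) + (x) = x + 2y   [differs from 2x + y: not invariant]

Only option (C), x + y, is unchanged by the transformation.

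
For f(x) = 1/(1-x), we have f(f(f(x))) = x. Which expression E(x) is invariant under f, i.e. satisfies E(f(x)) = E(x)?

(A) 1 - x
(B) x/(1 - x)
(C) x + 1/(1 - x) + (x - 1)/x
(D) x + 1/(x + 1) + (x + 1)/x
C

Replace x by f(x) = 1/(1 - x) in each option and simplify. As a quick numerical cross-check, also compare E(4) with E(f(4)) = E(-1/3).

(A) 1 - x  ->  1 - (1/(1 - x)) = x/(x - 1); check: E(4) = -3 but E(-1/3) = 4/3.   [not invariant]
(B) x/(1 - x)  ->  (1/(1 - x))/(1 - (1/(1 - x))) = -1/x; check: E(4) = -4/3 but E(-1/3) = -1/4.   [not invariant]
(C) x + 1/(1 - x) + (x - 1)/x  ->  (1/(1 - x)) + 1/(1 - (1/(1 - x))) + ((1/(1 - x)) - 1)/(1/(1 - x)), which simplifies back to x + 1/(1 - x) + (x - 1)/x; check: E(4) = 53/12, E(-1/3) = 53/12.   [invariant]
(D) x + 1/(x + 1) + (x + 1)/x  ->  (1/(1 - x)) + 1/((1/(1 - x)) + 1) + ((1/(1 - x)) + 1)/(1/(1 - x)) = (-x^3 + 6x^2 - 11x + 7)/(x^2 - 3x + 2); check: E(4) = 109/20 but E(-1/3) = -5/6.   [not invariant]

Only (C) is unchanged. Indeed f(f(x)) = 1/(1 - 1/(1-x)) = (1-x)/(-x) = (x-1)/x, so E(x) = x + f(x) + f(f(x)) is the sum over the whole 3-cycle; applying f just permutes the three terms cyclically (x -> f(x) -> f(f(x)) -> x), leaving the sum unchanged.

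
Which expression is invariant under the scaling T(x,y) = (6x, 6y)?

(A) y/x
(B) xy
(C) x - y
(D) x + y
A

Under the uniform scaling T(x,y) = (6x, 6y):
Substitute the transformed coordinates into each option and compare with the original:
(A) y/x  ->  (6y)/(6x) = y/x   [equals y/x: invariant]
(B) xy  ->  (6x)(6y) = 36xy   [differs from xy: not invariant]
(C) x - y  ->  (6x) - (6y) = 6x - 6y   [differs from x - y: not invariant]
(D) x + y  ->  (6x) + (6y) = 6x + 6y   [differs from x + y: not invariant]

Only option (A), y/x, is unchanged by the transformation.
The common factor 6 cancels in a ratio of coordinates, while sums, products and sums of squares pick up factors of 6 or 36.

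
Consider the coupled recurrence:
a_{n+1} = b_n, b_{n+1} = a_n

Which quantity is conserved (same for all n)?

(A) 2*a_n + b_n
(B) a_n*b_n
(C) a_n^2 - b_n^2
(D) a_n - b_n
B

Replace a_n by a_{n+1} = b_n and b_n by b_{n+1} = a_n in each option and simplify:
(A) 2*a_n + b_n  ->  2*(b_n) + (a_n) = a_n + 2*b_n   [not conserved]
(B) a_n*b_n  ->  (b_n)*(a_n) = a_n*b_n   [conserved]
(C) a_n^2 - b_n^2  ->  (b_n)^2 - (a_n)^2 = -a_n^2 + b_n^2   [not conserved]
(D) a_n - b_n  ->  (b_n) - (a_n) = -a_n + b_n   [not conserved]

Only (B) a_n*b_n returns to itself after one step, so it is the conserved quantity.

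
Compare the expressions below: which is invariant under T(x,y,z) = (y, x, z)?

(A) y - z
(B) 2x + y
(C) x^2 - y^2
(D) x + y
D

Apply T(x,y,z) = (y, x, z) to each option, i.e. replace (x, y, z) by the transformed coordinates.
Substitute the transformed coordinates into each option and compare with the original:
(A) y - z  ->  (x) - (z) = x - z   [differs from y - z: not invariant]
(B) 2x + y  ->  2(y) + (x) = x + 2y   [differs from 2x + y: not invariant]
(C) x^2 - y^2  ->  (y)^2 - (x)^2 = -x^2 + y^2   [differs from x^2 - y^2: not invariant]
(D) x + y  ->  (y) + (x) = x + y   [equals x + y: invariant]

Only option (D), x + y, is unchanged by the transformation.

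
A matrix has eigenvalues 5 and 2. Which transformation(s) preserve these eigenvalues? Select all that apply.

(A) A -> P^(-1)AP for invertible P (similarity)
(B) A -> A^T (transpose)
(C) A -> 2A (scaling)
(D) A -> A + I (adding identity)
A and B

Eigenvalues are preserved by:
1. Similarity transformations: A -> P^(-1)AP (same characteristic polynomial)
2. Transpose: A^T has the same eigenvalues as A

Eigenvalues are NOT preserved by:
- Adding identity: eigenvalues become 5+1, 2+1
- Scaling: eigenvalues become 10, 4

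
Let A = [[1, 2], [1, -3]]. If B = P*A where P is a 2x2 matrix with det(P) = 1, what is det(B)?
-5

By the multiplicative property of determinants, det(B) = det(P*A) = det(P) * det(A) = det(A),
so the determinant is invariant under multiplication by any determinant-1 matrix; we just need det(A).

det(A) = (1)(-3) - (2)(1) = -3 - 2 = -5

Therefore det(B) = 1 * (-5) = -5.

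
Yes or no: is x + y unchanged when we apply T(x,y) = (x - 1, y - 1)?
No

Substitute T(x,y) = (x - 1, y - 1) into the expression and compare with the original.

Original: x + y
After applying T: (x - 1) + (y - 1) = x + y - 2

This differs from the original x + y (difference: -2), so the expression is NOT invariant.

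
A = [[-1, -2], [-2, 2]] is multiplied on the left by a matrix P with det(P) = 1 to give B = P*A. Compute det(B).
-6

By the multiplicative property of determinants, det(B) = det(P*A) = det(P) * det(A) = det(A),
so the determinant is invariant under multiplication by any determinant-1 matrix; we just need det(A).

det(A) = (-1)(2) - (-2)(-2) = -2 - 4 = -6

Therefore det(B) = 1 * (-6) = -6.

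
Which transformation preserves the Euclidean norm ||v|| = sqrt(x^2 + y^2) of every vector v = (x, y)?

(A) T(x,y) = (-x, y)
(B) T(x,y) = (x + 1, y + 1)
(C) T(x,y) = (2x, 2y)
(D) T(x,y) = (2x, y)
A

A transformation preserves a norm if ||T(v)|| = ||v|| for every v; a single vector where the norm changes rules an option out.

(A) T(x,y) = (-x, y): preserves the norm -- it is an orthogonal map (a rotation/reflection), and (-x)^2 + (y)^2 simplifies to x^2 + y^2.
(B) T(x,y) = (x + 1, y + 1): v = (1, 0) has norm sqrt((1)^2 + (0)^2) = 1, but T(v) = (2, 1) has norm sqrt(5) -- not preserved.
(C) T(x,y) = (2x, 2y): v = (1, 0) has norm sqrt((1)^2 + (0)^2) = 1, but T(v) = (2, 0) has norm 2 -- not preserved.
(D) T(x,y) = (2x, y): v = (1, 0) has norm sqrt((1)^2 + (0)^2) = 1, but T(v) = (2, 0) has norm 2 -- not preserved.

Therefore the answer is (A).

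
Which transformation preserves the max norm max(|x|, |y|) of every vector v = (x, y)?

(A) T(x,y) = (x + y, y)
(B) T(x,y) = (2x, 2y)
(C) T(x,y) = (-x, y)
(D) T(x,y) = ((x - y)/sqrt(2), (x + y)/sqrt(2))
C

A transformation preserves a norm if ||T(v)|| = ||v|| for every v; a single vector where the norm changes rules an option out.

(A) T(x,y) = (x + y, y): v = (1, 1) has norm max(|1|, |1|) = 1, but T(v) = (2, 1) has norm 2 -- not preserved.
(B) T(x,y) = (2x, 2y): v = (1, 0) has norm max(|1|, |0|) = 1, but T(v) = (2, 0) has norm 2 -- not preserved.
(C) T(x,y) = (-x, y): preserves the norm -- it only permutes the coordinates and/or flips signs, which leaves max(|x|, |y|) unchanged.
(D) T(x,y) = ((x - y)/sqrt(2), (x + y)/sqrt(2)): v = (1, 0) has norm max(|1|, |0|) = 1, but T(v) = (sqrt(2)/2, sqrt(2)/2) has norm sqrt(2)/2 -- not preserved.

Therefore the answer is (C).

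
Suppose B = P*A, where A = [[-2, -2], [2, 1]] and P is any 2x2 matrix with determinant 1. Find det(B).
2

By the multiplicative property of determinants, det(B) = det(P*A) = det(P) * det(A) = det(A),
so the determinant is invariant under multiplication by any determinant-1 matrix; we just need det(A).

det(A) = (-2)(1) - (-2)(2) = -2 - (-4) = 2

Therefore det(B) = 1 * 2 = 2.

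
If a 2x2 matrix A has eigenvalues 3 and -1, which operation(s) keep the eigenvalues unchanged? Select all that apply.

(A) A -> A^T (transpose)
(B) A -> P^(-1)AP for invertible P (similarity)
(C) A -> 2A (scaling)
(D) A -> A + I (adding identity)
A and B

Eigenvalues are preserved by:
1. Similarity transformations: A -> P^(-1)AP (same characteristic polynomial)
2. Transpose: A^T has the same eigenvalues as A

Eigenvalues are NOT preserved by:
- Adding identity: eigenvalues become 3+1, -1+1
- Scaling: eigenvalues become 6, -2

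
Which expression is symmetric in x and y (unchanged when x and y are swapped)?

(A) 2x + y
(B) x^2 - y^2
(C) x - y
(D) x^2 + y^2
D

A symmetric expression is unchanged when the variables are permuted; here the transformation to test is the swap (x, y) -> (y, x).
Substitute the transformed coordinates into each option and compare with the original:
(A) 2x + y  ->  2(y) + (x) = x + 2y   [differs from 2x + y: not invariant]
(B) x^2 - y^2  ->  (y)^2 - (x)^2 = -x^2 + y^2   [differs from x^2 - y^2: not invariant]
(C) x - y  ->  (y) - (x) = -x + y   [differs from x - y: not invariant]
(D) x^2 + y^2  ->  (y)^2 + (x)^2 = x^2 + y^2   [equals x^2 + y^2: invariant]

Only option (D), x^2 + y^2, is unchanged by the transformation.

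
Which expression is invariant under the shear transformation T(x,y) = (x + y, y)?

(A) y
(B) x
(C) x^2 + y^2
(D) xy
A

Under the shear T(x,y) = (x + y, y):
Substitute the transformed coordinates into each option and compare with the original:
(A) y  ->  (y) = y   [equals y: invariant]
(B) x  ->  (x + y) = x + y   [differs from x: not invariant]
(C) x^2 + y^2  ->  (x + y)^2 + (y)^2 = x^2 + 2xy + 2y^2   [differs from x^2 + y^2: not invariant]
(D) xy  ->  (x + y)(y) = xy + y^2   [differs from xy: not invariant]

Only option (A), y, is unchanged by the transformation.
A horizontal shear moves points parallel to the x-axis, so the y-coordinate (and any function of y alone) is unchanged.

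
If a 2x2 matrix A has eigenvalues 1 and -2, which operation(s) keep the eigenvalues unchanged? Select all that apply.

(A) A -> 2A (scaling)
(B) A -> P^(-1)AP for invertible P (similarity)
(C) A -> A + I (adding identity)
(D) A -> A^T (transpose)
B and D

Eigenvalues are preserved by:
1. Similarity transformations: A -> P^(-1)AP (same characteristic polynomial)
2. Transpose: A^T has the same eigenvalues as A

Eigenvalues are NOT preserved by:
- Adding identity: eigenvalues become 1+1, -2+1
- Scaling: eigenvalues become 2, -4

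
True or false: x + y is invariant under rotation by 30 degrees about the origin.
False

Applying rotation by 30 degrees: x' = x*cos(30 degrees) - y*sin(30 degrees) = sqrt(3)x/2 - y/2, y' = x*sin(30 degrees) + y*cos(30 degrees) = x/2 + sqrt(3)y/2

Substituting into x + y:
(sqrt(3)x/2 - y/2) + (x/2 + sqrt(3)y/2)
= x/2 + sqrt(3)x/2 - y/2 + sqrt(3)y/2

This differs from the original expression x + y, so it is NOT invariant.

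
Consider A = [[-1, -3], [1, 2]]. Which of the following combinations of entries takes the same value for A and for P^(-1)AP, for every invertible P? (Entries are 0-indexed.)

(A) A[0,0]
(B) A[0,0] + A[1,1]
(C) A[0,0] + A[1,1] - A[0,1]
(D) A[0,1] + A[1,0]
B

A[0,0] + A[1,1] is the trace of A. By the cyclic property of the trace, tr(P^(-1)AP) = tr(APP^(-1)) = tr(A), so it is the same for every matrix similar to A.

The other combinations are not similarity invariants. For example, take P = [[1, 2], [0, 1]] (det P = 1), so P^(-1) = [[1, -2], [0, 1]] and
B = P^(-1)AP = [[-3, -13], [1, 4]].
Evaluating each option on A and on B:
(A) A[0,0]: -1 for A, -3 for B -> changes
(B) A[0,0] + A[1,1]: 1 for A, 1 for B -> unchanged
(C) A[0,0] + A[1,1] - A[0,1]: 4 for A, 14 for B -> changes
(D) A[0,1] + A[1,0]: -2 for A, -12 for B -> changes

Only (B) A[0,0] + A[1,1] = 1 survives (and it does so for every P, not just this one), so it is the invariant.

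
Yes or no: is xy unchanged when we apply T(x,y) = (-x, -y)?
Yes

Substitute T(x,y) = (-x, -y) into the expression and compare with the original.

Original: xy
After applying T: (-x)(-y) = xy

This is identical to the original xy, so the expression is invariant.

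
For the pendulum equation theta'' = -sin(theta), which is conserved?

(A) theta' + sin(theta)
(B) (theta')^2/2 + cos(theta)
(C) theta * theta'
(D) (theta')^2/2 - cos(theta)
D

A first integral I satisfies dI/dt = 0 along every solution. Differentiate each option and use the equation of motion:
(A) d/dt[theta' + sin(theta)] = theta'' + cos(theta) theta' = -sin(theta) + theta' cos(theta), not identically 0
(B) d/dt[(theta')^2/2 + cos(theta)] = theta' theta'' - sin(theta) theta' = -2 theta' sin(theta), not identically 0
(C) d/dt[theta * theta'] = (theta')^2 + theta theta'' = (theta')^2 - theta sin(theta), not identically 0
(D) d/dt[(theta')^2/2 - cos(theta)] = theta' theta'' + sin(theta) theta' = theta'(-sin(theta)) + theta' sin(theta) = 0

Only (D) has zero time-derivative. This is the total energy: kinetic (theta')^2/2 plus potential -cos(theta).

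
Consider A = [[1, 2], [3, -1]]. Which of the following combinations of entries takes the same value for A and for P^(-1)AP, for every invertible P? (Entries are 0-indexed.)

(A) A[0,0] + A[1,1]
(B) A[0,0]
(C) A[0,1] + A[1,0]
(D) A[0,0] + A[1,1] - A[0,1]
A

A[0,0] + A[1,1] is the trace of A. By the cyclic property of the trace, tr(P^(-1)AP) = tr(APP^(-1)) = tr(A), so it is the same for every matrix similar to A.

The other combinations are not similarity invariants. For example, take P = [[1, 1], [0, 1]] (det P = 1), so P^(-1) = [[1, -1], [0, 1]] and
B = P^(-1)AP = [[-2, 1], [3, 2]].
Evaluating each option on A and on B:
(A) A[0,0] + A[1,1]: 0 for A, 0 for B -> unchanged
(B) A[0,0]: 1 for A, -2 for B -> changes
(C) A[0,1] + A[1,0]: 5 for A, 4 for B -> changes
(D) A[0,0] + A[1,1] - A[0,1]: -2 for A, -1 for B -> changes

Only (A) A[0,0] + A[1,1] = 0 survives (and it does so for every P, not just this one), so it is the invariant.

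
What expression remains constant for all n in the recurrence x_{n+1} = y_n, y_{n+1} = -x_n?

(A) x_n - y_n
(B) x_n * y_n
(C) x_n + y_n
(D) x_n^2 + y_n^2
D

For the recurrence x_{n+1} = y_n, y_{n+1} = -x_n:

x_{n+1}^2 + y_{n+1}^2 = y_n^2 + (-x_n)^2 = x_n^2 + y_n^2
The sum of squares is conserved (like energy in a harmonic oscillator).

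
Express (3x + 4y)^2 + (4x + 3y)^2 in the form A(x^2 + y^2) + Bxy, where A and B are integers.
25(x^2 + y^2) + 48xy

Expanding: (3x + 4y)^2 = 9x^2 + 24xy + 16y^2
(4x + 3y)^2 = 16x^2 + 24xy + 9y^2
Sum = (9+16)(x^2+y^2) + 48xy = 25(x^2 + y^2) + 48xy
This is symmetric in x and y.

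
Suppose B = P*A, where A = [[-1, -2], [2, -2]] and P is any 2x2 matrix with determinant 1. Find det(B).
6

By the multiplicative property of determinants, det(B) = det(P*A) = det(P) * det(A) = det(A),
so the determinant is invariant under multiplication by any determinant-1 matrix; we just need det(A).

det(A) = (-1)(-2) - (-2)(2) = 2 - (-4) = 6

Therefore det(B) = 1 * 6 = 6.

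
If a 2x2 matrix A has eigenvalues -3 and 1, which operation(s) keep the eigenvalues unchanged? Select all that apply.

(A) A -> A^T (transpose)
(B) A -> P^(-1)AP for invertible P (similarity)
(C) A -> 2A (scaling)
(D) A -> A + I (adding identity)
A and B

Eigenvalues are preserved by:
1. Similarity transformations: A -> P^(-1)AP (same characteristic polynomial)
2. Transpose: A^T has the same eigenvalues as A

Eigenvalues are NOT preserved by:
- Adding identity: eigenvalues become -3+1, 1+1
- Scaling: eigenvalues become -6, 2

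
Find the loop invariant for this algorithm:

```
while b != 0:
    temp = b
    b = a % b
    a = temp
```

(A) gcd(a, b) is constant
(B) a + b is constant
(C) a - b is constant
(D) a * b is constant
A

A loop invariant must hold before the first iteration and be re-established by every execution of the body.

(A) gcd(a, b) is constant: One iteration replaces (a, b) by (b, a mod b). Since a mod b = a - q*b for an integer q, any common divisor of a and b divides b and a mod b, and conversely; hence gcd(b, a mod b) = gcd(a, b). For instance (27, 11) -> (11, 5) keeps gcd = 1. At exit b = 0 and a = gcd of the original inputs.

The other options fail:
(B) a + b is constant: e.g. (a, b) = (27, 11) -> (11, 5): the sum goes from 38 to 16.
(C) a - b is constant: e.g. (a, b) = (27, 11) -> (11, 5): the difference goes from 16 to 6.
(D) a * b is constant: e.g. (a, b) = (27, 11) -> (11, 5): the product goes from 297 to 55.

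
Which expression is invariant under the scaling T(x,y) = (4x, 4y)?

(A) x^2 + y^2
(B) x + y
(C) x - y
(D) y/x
D

Under the uniform scaling T(x,y) = (4x, 4y):
Substitute the transformed coordinates into each option and compare with the original:
(A) x^2 + y^2  ->  (4x)^2 + (4y)^2 = 16x^2 + 16y^2   [differs from x^2 + y^2: not invariant]
(B) x + y  ->  (4x) + (4y) = 4x + 4y   [differs from x + y: not invariant]
(C) x - y  ->  (4x) - (4y) = 4x - 4y   [differs from x - y: not invariant]
(D) y/x  ->  (4y)/(4x) = y/x   [equals y/x: invariant]

Only option (D), y/x, is unchanged by the transformation.
The common factor 4 cancels in a ratio of coordinates, while sums, products and sums of squares pick up factors of 4 or 16.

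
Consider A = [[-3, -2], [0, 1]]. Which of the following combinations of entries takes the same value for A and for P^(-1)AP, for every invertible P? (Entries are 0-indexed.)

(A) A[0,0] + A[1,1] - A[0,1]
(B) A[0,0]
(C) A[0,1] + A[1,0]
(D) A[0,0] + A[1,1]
D

A[0,0] + A[1,1] is the trace of A. By the cyclic property of the trace, tr(P^(-1)AP) = tr(APP^(-1)) = tr(A), so it is the same for every matrix similar to A.

The other combinations are not similarity invariants. For example, take P = [[2, 1], [1, 1]] (det P = 1), so P^(-1) = [[1, -1], [-1, 2]] and
B = P^(-1)AP = [[-9, -6], [10, 7]].
Evaluating each option on A and on B:
(A) A[0,0] + A[1,1] - A[0,1]: 0 for A, 4 for B -> changes
(B) A[0,0]: -3 for A, -9 for B -> changes
(C) A[0,1] + A[1,0]: -2 for A, 4 for B -> changes
(D) A[0,0] + A[1,1]: -2 for A, -2 for B -> unchanged

Only (D) A[0,0] + A[1,1] = -2 survives (and it does so for every P, not just this one), so it is the invariant.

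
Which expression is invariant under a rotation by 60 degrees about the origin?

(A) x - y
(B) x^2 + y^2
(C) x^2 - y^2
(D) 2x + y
B

A rotation by 60 degrees sends (x, y) to (x/2 - sqrt(3)y/2, sqrt(3)x/2 + y/2).
Substitute the transformed coordinates into each option and compare with the original:
(A) x - y  ->  (x/2 - sqrt(3)y/2) - (sqrt(3)x/2 + y/2) = -sqrt(3)x/2 + x/2 - sqrt(3)y/2 - y/2   [differs from x - y: not invariant]
(B) x^2 + y^2  ->  (x/2 - sqrt(3)y/2)^2 + (sqrt(3)x/2 + y/2)^2 = x^2 + y^2   [equals x^2 + y^2: invariant]
(C) x^2 - y^2  ->  (x/2 - sqrt(3)y/2)^2 - (sqrt(3)x/2 + y/2)^2 = -x^2/2 - sqrt(3)xy + y^2/2   [differs from x^2 - y^2: not invariant]
(D) 2x + y  ->  2(x/2 - sqrt(3)y/2) + (sqrt(3)x/2 + y/2) = sqrt(3)x/2 + x - sqrt(3)y + y/2   [differs from 2x + y: not invariant]

Only option (B), x^2 + y^2, is unchanged by the transformation.
Geometrically, x^2 + y^2 is the squared distance from the origin, which every rotation about the origin preserves.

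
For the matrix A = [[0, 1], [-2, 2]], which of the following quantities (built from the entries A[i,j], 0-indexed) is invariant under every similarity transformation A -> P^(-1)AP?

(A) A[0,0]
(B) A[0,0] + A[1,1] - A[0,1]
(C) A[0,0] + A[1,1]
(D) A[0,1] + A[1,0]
C

A[0,0] + A[1,1] is the trace of A. By the cyclic property of the trace, tr(P^(-1)AP) = tr(APP^(-1)) = tr(A), so it is the same for every matrix similar to A.

The other combinations are not similarity invariants. For example, take P = [[1, 1], [1, 2]] (det P = 1), so P^(-1) = [[2, -1], [-1, 1]] and
B = P^(-1)AP = [[2, 2], [-1, 0]].
Evaluating each option on A and on B:
(A) A[0,0]: 0 for A, 2 for B -> changes
(B) A[0,0] + A[1,1] - A[0,1]: 1 for A, 0 for B -> changes
(C) A[0,0] + A[1,1]: 2 for A, 2 for B -> unchanged
(D) A[0,1] + A[1,0]: -1 for A, 1 for B -> changes

Only (C) A[0,0] + A[1,1] = 2 survives (and it does so for every P, not just this one), so it is the invariant.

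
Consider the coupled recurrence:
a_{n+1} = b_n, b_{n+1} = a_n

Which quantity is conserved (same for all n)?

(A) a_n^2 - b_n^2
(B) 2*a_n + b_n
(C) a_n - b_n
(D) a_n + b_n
D

Replace a_n by a_{n+1} = b_n and b_n by b_{n+1} = a_n in each option and simplify:
(A) a_n^2 - b_n^2  ->  (b_n)^2 - (a_n)^2 = -a_n^2 + b_n^2   [not conserved]
(B) 2*a_n + b_n  ->  2*(b_n) + (a_n) = a_n + 2*b_n   [not conserved]
(C) a_n - b_n  ->  (b_n) - (a_n) = -a_n + b_n   [not conserved]
(D) a_n + b_n  ->  (b_n) + (a_n) = a_n + b_n   [conserved]

Only (D) a_n + b_n returns to itself after one step, so it is the conserved quantity.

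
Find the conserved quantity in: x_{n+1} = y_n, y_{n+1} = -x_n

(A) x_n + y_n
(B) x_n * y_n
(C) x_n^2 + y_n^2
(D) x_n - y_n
C

For the recurrence x_{n+1} = y_n, y_{n+1} = -x_n:

x_{n+1}^2 + y_{n+1}^2 = y_n^2 + (-x_n)^2 = x_n^2 + y_n^2
The sum of squares is conserved (like energy in a harmonic oscillator).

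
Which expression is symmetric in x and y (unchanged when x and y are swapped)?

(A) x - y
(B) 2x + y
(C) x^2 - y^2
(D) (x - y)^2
D

A symmetric expression is unchanged when the variables are permuted; here the transformation to test is the swap (x, y) -> (y, x).
Substitute the transformed coordinates into each option and compare with the original:
(A) x - y  ->  (y) - (x) = -x + y   [differs from x - y: not invariant]
(B) 2x + y  ->  2(y) + (x) = x + 2y   [differs from 2x + y: not invariant]
(C) x^2 - y^2  ->  (y)^2 - (x)^2 = -x^2 + y^2   [differs from x^2 - y^2: not invariant]
(D) (x - y)^2  ->  ((y) - (x))^2 = x^2 - 2xy + y^2   [equals (x - y)^2: invariant]

Only option (D), (x - y)^2, is unchanged by the transformation.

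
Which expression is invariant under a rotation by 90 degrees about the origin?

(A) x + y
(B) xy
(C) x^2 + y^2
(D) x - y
C

A rotation by 90 degrees sends (x, y) to (-y, x).
Substitute the transformed coordinates into each option and compare with the original:
(A) x + y  ->  (-y) + (x) = x - y   [differs from x + y: not invariant]
(B) xy  ->  (-y)(x) = -xy   [differs from xy: not invariant]
(C) x^2 + y^2  ->  (-y)^2 + (x)^2 = x^2 + y^2   [equals x^2 + y^2: invariant]
(D) x - y  ->  (-y) - (x) = -x - y   [differs from x - y: not invariant]

Only option (C), x^2 + y^2, is unchanged by the transformation.
Geometrically, x^2 + y^2 is the squared distance from the origin, which every rotation about the origin preserves.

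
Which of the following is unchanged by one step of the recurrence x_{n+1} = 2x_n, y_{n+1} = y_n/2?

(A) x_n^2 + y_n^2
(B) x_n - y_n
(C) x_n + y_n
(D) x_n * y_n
D

For the recurrence x_{n+1} = 2x_n, y_{n+1} = y_n/2:

x_{n+1} * y_{n+1} = (2x_n) * (y_n/2) = x_n * y_n
The product is conserved.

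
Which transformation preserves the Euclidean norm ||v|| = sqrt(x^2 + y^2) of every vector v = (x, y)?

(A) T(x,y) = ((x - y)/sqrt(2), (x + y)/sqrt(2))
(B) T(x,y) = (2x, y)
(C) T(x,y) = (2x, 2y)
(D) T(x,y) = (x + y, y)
A

A transformation preserves a norm if ||T(v)|| = ||v|| for every v; a single vector where the norm changes rules an option out.

(A) T(x,y) = ((x - y)/sqrt(2), (x + y)/sqrt(2)): preserves the norm -- it is an orthogonal map (a rotation/reflection), and (sqrt(2)(x - y)/2)^2 + (sqrt(2)(x + y)/2)^2 simplifies to x^2 + y^2.
(B) T(x,y) = (2x, y): v = (1, 0) has norm sqrt((1)^2 + (0)^2) = 1, but T(v) = (2, 0) has norm 2 -- not preserved.
(C) T(x,y) = (2x, 2y): v = (1, 0) has norm sqrt((1)^2 + (0)^2) = 1, but T(v) = (2, 0) has norm 2 -- not preserved.
(D) T(x,y) = (x + y, y): v = (0, 1) has norm sqrt((0)^2 + (1)^2) = 1, but T(v) = (1, 1) has norm sqrt(2) -- not preserved.

Therefore the answer is (A).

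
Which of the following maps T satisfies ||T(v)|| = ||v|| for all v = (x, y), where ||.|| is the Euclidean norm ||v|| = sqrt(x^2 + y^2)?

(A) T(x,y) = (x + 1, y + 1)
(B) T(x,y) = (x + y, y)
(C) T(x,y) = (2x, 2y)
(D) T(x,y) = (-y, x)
D

A transformation preserves a norm if ||T(v)|| = ||v|| for every v; a single vector where the norm changes rules an option out.

(A) T(x,y) = (x + 1, y + 1): v = (1, 0) has norm sqrt((1)^2 + (0)^2) = 1, but T(v) = (2, 1) has norm sqrt(5) -- not preserved.
(B) T(x,y) = (x + y, y): v = (0, 1) has norm sqrt((0)^2 + (1)^2) = 1, but T(v) = (1, 1) has norm sqrt(2) -- not preserved.
(C) T(x,y) = (2x, 2y): v = (1, 0) has norm sqrt((1)^2 + (0)^2) = 1, but T(v) = (2, 0) has norm 2 -- not preserved.
(D) T(x,y) = (-y, x): preserves the norm -- it is an orthogonal map (a rotation/reflection), and (-y)^2 + (x)^2 simplifies to x^2 + y^2.

Therefore the answer is (D).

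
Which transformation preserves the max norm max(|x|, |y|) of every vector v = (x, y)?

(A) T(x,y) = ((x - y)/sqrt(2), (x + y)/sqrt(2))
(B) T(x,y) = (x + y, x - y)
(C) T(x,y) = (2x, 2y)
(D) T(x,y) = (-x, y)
D

A transformation preserves a norm if ||T(v)|| = ||v|| for every v; a single vector where the norm changes rules an option out.

(A) T(x,y) = ((x - y)/sqrt(2), (x + y)/sqrt(2)): v = (1, 0) has norm max(|1|, |0|) = 1, but T(v) = (sqrt(2)/2, sqrt(2)/2) has norm sqrt(2)/2 -- not preserved.
(B) T(x,y) = (x + y, x - y): v = (1, 1) has norm max(|1|, |1|) = 1, but T(v) = (2, 0) has norm 2 -- not preserved.
(C) T(x,y) = (2x, 2y): v = (1, 0) has norm max(|1|, |0|) = 1, but T(v) = (2, 0) has norm 2 -- not preserved.
(D) T(x,y) = (-x, y): preserves the norm -- it only permutes the coordinates and/or flips signs, which leaves max(|x|, |y|) unchanged.

Therefore the answer is (D).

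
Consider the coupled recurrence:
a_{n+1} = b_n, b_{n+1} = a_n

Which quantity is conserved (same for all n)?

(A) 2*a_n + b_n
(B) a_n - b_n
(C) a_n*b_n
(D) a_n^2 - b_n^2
C

Replace a_n by a_{n+1} = b_n and b_n by b_{n+1} = a_n in each option and simplify:
(A) 2*a_n + b_n  ->  2*(b_n) + (a_n) = a_n + 2*b_n   [not conserved]
(B) a_n - b_n  ->  (b_n) - (a_n) = -a_n + b_n   [not conserved]
(C) a_n*b_n  ->  (b_n)*(a_n) = a_n*b_n   [conserved]
(D) a_n^2 - b_n^2  ->  (b_n)^2 - (a_n)^2 = -a_n^2 + b_n^2   [not conserved]

Only (C) a_n*b_n returns to itself after one step, so it is the conserved quantity.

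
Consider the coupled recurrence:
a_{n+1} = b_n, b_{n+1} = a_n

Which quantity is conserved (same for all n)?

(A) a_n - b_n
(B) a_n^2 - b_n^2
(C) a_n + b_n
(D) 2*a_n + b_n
C

Replace a_n by a_{n+1} = b_n and b_n by b_{n+1} = a_n in each option and simplify:
(A) a_n - b_n  ->  (b_n) - (a_n) = -a_n + b_n   [not conserved]
(B) a_n^2 - b_n^2  ->  (b_n)^2 - (a_n)^2 = -a_n^2 + b_n^2   [not conserved]
(C) a_n + b_n  ->  (b_n) + (a_n) = a_n + b_n   [conserved]
(D) 2*a_n + b_n  ->  2*(b_n) + (a_n) = a_n + 2*b_n   [not conserved]

Only (C) a_n + b_n returns to itself after one step, so it is the conserved quantity.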